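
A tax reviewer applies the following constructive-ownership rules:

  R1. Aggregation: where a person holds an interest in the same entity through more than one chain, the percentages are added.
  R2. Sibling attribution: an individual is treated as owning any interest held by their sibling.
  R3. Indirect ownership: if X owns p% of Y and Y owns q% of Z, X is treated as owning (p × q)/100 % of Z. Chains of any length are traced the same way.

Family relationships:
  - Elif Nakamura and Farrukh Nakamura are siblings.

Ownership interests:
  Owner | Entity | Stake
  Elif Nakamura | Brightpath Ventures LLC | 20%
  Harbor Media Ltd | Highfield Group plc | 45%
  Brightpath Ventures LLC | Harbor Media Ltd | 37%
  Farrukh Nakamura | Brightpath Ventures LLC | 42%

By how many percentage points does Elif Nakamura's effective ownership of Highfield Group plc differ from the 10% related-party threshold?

0.323

By sibling attribution (R2), Elif Nakamura is treated as also owning Farrukh Nakamura's interest in Brightpath Ventures LLC, giving 20% + 42% = 62%.
Chain via Brightpath Ventures LLC → Harbor Media Ltd (R3): 62% × 37% × 45% = 10.323% of Highfield Group plc.
10.323% exceeds the 10% threshold by 0.323 percentage points.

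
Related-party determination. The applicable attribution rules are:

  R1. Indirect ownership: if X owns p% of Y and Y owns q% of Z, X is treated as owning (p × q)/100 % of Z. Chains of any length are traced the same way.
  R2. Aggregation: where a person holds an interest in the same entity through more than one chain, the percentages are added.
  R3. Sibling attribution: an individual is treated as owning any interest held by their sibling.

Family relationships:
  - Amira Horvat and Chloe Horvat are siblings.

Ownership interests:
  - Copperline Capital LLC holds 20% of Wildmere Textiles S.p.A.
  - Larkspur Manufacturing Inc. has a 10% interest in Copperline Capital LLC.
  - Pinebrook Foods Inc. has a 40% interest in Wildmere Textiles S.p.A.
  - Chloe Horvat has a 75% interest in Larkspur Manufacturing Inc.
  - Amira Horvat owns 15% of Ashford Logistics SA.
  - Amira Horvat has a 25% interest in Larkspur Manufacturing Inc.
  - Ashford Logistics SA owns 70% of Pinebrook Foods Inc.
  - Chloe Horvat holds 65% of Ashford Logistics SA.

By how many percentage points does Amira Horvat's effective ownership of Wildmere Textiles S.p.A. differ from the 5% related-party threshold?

19.4

By sibling attribution (R3), Amira Horvat is treated as also owning Chloe Horvat's interest in Ashford Logistics SA, giving 15% + 65% = 80%.
By sibling attribution (R3), Amira Horvat is treated as also owning Chloe Horvat's interest in Larkspur Manufacturing Inc, giving 25% + 75% = 100%.
Chain via Ashford Logistics SA → Pinebrook Foods Inc. (R1): 80% × 70% × 40% = 22.4% of Wildmere Textiles S.p.A.
Chain via Larkspur Manufacturing Inc. → Copperline Capital LLC (R1): 100% × 10% × 20% = 2% of Wildmere Textiles S.p.A.
Aggregating (R2): 22.4% + 2% = 24.4%.
24.4% exceeds the 5% threshold by 19.4 percentage points.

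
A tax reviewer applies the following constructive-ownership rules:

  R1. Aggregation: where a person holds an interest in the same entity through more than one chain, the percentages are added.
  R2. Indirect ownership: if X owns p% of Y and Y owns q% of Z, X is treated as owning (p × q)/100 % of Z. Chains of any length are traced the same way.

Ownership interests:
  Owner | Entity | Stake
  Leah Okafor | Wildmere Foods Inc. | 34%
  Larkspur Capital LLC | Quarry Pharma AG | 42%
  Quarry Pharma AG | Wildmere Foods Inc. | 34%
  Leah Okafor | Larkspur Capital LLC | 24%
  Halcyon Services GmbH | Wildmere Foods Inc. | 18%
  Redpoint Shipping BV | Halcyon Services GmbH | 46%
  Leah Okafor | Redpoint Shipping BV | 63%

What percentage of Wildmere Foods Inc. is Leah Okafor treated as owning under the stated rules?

Chain via Larkspur Capital LLC → Quarry Pharma AG (R2): 24% × 42% × 34% = 3.4272% of Wildmere Foods Inc.
Chain via Redpoint Shipping BV → Halcyon Services GmbH (R2): 63% × 46% × 18% = 5.2164% of Wildmere Foods Inc.
Direct interest in Wildmere Foods Inc: 34%.
Aggregating (R1): 3.4272% + 5.2164% + 34% = 42.6436%.

42.6436%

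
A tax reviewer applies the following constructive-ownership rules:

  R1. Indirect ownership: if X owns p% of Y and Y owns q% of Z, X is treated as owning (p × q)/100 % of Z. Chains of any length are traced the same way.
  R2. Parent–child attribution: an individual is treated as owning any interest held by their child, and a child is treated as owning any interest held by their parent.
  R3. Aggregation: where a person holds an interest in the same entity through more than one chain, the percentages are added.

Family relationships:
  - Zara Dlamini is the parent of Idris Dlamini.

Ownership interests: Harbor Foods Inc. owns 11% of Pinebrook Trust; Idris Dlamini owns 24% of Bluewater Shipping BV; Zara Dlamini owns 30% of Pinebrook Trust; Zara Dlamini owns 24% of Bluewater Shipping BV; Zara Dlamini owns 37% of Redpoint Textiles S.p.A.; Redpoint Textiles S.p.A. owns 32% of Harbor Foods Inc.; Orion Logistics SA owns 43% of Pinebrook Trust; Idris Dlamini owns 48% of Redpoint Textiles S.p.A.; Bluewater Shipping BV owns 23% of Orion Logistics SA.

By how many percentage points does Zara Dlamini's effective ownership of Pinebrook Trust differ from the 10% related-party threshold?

27.7392

By parent–child attribution (R2), Zara Dlamini is treated as also owning Idris Dlamini's interest in Redpoint Textiles S.p.A, giving 37% + 48% = 85%.
By parent–child attribution (R2), Zara Dlamini is treated as also owning Idris Dlamini's interest in Bluewater Shipping BV, giving 24% + 24% = 48%.
Chain via Redpoint Textiles S.p.A. → Harbor Foods Inc. (R1): 85% × 32% × 11% = 2.992% of Pinebrook Trust.
Chain via Bluewater Shipping BV → Orion Logistics SA (R1): 48% × 23% × 43% = 4.7472% of Pinebrook Trust.
Direct interest in Pinebrook Trust: 30%.
Aggregating (R3): 2.992% + 4.7472% + 30% = 37.7392%.
37.7392% exceeds the 10% threshold by 27.7392 percentage points.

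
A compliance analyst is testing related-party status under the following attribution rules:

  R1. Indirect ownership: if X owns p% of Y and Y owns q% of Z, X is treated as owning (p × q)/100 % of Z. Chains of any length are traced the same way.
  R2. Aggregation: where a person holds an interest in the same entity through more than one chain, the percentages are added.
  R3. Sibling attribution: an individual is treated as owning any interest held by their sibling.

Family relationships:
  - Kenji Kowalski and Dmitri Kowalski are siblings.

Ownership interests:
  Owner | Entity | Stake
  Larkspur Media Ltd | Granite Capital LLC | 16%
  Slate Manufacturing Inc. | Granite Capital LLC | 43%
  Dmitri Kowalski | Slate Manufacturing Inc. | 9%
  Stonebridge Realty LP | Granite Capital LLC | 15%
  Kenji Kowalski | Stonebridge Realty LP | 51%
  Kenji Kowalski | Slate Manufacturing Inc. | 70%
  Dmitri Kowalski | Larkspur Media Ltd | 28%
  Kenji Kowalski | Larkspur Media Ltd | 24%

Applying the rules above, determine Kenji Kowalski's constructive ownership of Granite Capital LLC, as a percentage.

By sibling attribution (R3), Kenji Kowalski is treated as also owning Dmitri Kowalski's interest in Slate Manufacturing Inc, giving 70% + 9% = 79%.
By sibling attribution (R3), Kenji Kowalski is treated as also owning Dmitri Kowalski's interest in Larkspur Media Ltd, giving 24% + 28% = 52%.
Chain via Slate Manufacturing Inc. (R1): 79% × 43% = 33.97% of Granite Capital LLC.
Chain via Larkspur Media Ltd (R1): 52% × 16% = 8.32% of Granite Capital LLC.
Chain via Stonebridge Realty LP (R1): 51% × 15% = 7.65% of Granite Capital LLC.
Aggregating (R2): 33.97% + 8.32% + 7.65% = 49.94%.

49.94%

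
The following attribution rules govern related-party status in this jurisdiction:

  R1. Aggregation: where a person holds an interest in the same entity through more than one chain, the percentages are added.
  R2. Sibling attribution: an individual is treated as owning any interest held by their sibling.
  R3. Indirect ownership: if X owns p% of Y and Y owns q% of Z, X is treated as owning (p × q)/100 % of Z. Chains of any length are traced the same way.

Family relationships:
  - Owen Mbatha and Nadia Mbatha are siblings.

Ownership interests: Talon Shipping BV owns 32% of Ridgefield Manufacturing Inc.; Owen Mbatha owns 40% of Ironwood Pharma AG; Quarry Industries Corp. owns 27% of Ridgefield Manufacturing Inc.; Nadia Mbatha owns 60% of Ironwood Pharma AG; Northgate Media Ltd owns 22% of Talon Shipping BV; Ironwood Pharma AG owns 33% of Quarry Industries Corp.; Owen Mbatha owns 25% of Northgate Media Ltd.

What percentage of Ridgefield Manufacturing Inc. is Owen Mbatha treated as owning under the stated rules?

10.67%

By sibling attribution (R2), Owen Mbatha is treated as also owning Nadia Mbatha's interest in Ironwood Pharma AG, giving 40% + 60% = 100%.
Chain via Ironwood Pharma AG → Quarry Industries Corp. (R3): 100% × 33% × 27% = 8.91% of Ridgefield Manufacturing Inc.
Chain via Northgate Media Ltd → Talon Shipping BV (R3): 25% × 22% × 32% = 1.76% of Ridgefield Manufacturing Inc.
Aggregating (R1): 8.91% + 1.76% = 10.67%.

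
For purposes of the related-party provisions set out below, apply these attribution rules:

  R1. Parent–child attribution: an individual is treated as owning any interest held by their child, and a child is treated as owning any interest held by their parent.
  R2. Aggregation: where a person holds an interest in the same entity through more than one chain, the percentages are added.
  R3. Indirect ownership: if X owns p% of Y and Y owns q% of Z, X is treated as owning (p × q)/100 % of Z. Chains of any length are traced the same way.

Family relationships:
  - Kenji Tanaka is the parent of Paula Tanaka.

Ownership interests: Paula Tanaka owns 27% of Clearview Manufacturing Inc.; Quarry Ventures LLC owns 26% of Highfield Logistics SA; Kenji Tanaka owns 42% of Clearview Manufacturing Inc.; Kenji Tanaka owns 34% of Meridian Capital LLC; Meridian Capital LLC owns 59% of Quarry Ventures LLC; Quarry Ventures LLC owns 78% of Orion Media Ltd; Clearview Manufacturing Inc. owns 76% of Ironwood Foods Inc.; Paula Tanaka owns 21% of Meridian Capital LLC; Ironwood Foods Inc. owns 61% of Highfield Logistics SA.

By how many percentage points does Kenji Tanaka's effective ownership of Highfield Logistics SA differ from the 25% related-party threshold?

By parent–child attribution (R1), Kenji Tanaka is treated as also owning Paula Tanaka's interest in Meridian Capital LLC, giving 34% + 21% = 55%.
By parent–child attribution (R1), Kenji Tanaka is treated as also owning Paula Tanaka's interest in Clearview Manufacturing Inc, giving 42% + 27% = 69%.
Chain via Meridian Capital LLC → Quarry Ventures LLC (R3): 55% × 59% × 26% = 8.437% of Highfield Logistics SA.
Chain via Clearview Manufacturing Inc. → Ironwood Foods Inc. (R3): 69% × 76% × 61% = 31.9884% of Highfield Logistics SA.
Aggregating (R2): 8.437% + 31.9884% = 40.4254%.
40.4254% exceeds the 25% threshold by 15.4254 percentage points.

15.4254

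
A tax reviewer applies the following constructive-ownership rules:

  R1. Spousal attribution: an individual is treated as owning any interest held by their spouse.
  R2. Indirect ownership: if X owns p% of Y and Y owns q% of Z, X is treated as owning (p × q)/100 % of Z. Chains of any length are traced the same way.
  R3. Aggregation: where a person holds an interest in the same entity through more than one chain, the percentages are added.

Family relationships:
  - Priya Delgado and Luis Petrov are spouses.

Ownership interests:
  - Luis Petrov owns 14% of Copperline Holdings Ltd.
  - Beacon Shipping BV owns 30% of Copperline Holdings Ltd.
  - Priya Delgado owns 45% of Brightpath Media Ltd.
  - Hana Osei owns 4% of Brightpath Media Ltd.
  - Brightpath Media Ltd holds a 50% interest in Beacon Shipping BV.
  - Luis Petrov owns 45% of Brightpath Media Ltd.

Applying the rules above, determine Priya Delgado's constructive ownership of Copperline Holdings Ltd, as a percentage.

By spousal attribution (R1), Priya Delgado is treated as also owning Luis Petrov's interest in Brightpath Media Ltd, giving 45% + 45% = 90%.
By spousal attribution (R1), Priya Delgado is treated as owning Luis Petrov's 14% interest in Copperline Holdings Ltd.
Chain via Brightpath Media Ltd → Beacon Shipping BV (R2): 90% × 50% × 30% = 13.5% of Copperline Holdings Ltd.
Direct interest in Copperline Holdings Ltd: 14%.
Aggregating (R3): 13.5% + 14% = 27.5%.

27.5%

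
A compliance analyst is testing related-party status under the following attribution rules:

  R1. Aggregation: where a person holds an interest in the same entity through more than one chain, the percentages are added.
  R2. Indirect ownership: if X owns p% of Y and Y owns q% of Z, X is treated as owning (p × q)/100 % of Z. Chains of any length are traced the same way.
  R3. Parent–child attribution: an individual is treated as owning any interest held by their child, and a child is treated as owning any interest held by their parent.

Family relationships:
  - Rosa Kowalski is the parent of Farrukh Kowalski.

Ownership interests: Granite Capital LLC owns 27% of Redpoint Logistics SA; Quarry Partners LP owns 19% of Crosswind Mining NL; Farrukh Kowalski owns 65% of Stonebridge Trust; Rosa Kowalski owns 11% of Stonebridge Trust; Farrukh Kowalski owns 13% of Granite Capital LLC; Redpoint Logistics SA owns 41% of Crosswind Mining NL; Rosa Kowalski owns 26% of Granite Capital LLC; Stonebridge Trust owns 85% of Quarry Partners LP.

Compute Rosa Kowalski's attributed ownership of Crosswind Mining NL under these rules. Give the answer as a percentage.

By parent–child attribution (R3), Rosa Kowalski is treated as also owning Farrukh Kowalski's interest in Granite Capital LLC, giving 26% + 13% = 39%.
By parent–child attribution (R3), Rosa Kowalski is treated as also owning Farrukh Kowalski's interest in Stonebridge Trust, giving 11% + 65% = 76%.
Chain via Granite Capital LLC → Redpoint Logistics SA (R2): 39% × 27% × 41% = 4.3173% of Crosswind Mining NL.
Chain via Stonebridge Trust → Quarry Partners LP (R2): 76% × 85% × 19% = 12.274% of Crosswind Mining NL.
Aggregating (R1): 4.3173% + 12.274% = 16.5913%.

16.5913%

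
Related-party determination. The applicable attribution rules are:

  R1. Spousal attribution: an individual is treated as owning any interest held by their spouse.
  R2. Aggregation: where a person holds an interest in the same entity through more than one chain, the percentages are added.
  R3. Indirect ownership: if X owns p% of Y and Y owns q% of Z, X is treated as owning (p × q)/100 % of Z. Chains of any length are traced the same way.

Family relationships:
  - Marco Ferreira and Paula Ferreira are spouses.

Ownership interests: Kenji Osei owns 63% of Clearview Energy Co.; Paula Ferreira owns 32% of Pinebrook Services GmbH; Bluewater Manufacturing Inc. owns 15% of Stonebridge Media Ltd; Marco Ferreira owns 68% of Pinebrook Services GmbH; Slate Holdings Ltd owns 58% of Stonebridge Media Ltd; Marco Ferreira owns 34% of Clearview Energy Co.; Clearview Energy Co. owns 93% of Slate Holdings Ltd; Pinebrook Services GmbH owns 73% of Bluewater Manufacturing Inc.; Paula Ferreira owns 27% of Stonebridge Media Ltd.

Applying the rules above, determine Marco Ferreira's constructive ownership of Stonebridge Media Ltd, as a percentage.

By spousal attribution (R1), Marco Ferreira is treated as also owning Paula Ferreira's interest in Pinebrook Services GmbH, giving 68% + 32% = 100%.
By spousal attribution (R1), Marco Ferreira is treated as owning Paula Ferreira's 27% interest in Stonebridge Media Ltd.
Chain via Clearview Energy Co. → Slate Holdings Ltd (R3): 34% × 93% × 58% = 18.3396% of Stonebridge Media Ltd.
Chain via Pinebrook Services GmbH → Bluewater Manufacturing Inc. (R3): 100% × 73% × 15% = 10.95% of Stonebridge Media Ltd.
Direct interest in Stonebridge Media Ltd: 27%.
Aggregating (R2): 18.3396% + 10.95% + 27% = 56.2896%.

56.2896%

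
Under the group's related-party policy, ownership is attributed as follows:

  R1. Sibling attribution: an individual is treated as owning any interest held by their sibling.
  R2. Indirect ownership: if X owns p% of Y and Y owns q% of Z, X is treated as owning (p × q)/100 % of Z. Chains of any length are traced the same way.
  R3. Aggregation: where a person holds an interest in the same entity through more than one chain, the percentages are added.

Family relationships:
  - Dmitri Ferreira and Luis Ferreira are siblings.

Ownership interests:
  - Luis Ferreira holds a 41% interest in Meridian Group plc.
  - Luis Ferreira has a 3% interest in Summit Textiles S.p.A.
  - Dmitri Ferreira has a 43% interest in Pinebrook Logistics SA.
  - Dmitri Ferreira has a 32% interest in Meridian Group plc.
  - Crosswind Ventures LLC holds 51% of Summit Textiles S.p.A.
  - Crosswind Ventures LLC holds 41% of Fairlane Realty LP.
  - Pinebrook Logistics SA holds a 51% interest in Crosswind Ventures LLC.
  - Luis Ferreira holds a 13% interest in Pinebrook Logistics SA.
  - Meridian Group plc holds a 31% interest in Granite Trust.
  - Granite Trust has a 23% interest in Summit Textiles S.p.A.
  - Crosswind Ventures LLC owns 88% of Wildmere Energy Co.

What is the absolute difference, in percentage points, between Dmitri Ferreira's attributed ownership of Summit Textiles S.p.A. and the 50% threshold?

27.2295

By sibling attribution (R1), Dmitri Ferreira is treated as also owning Luis Ferreira's interest in Meridian Group plc, giving 32% + 41% = 73%.
By sibling attribution (R1), Dmitri Ferreira is treated as also owning Luis Ferreira's interest in Pinebrook Logistics SA, giving 43% + 13% = 56%.
By sibling attribution (R1), Dmitri Ferreira is treated as owning Luis Ferreira's 3% interest in Summit Textiles S.p.A.
Chain via Meridian Group plc → Granite Trust (R2): 73% × 31% × 23% = 5.2049% of Summit Textiles S.p.A.
Chain via Pinebrook Logistics SA → Crosswind Ventures LLC (R2): 56% × 51% × 51% = 14.5656% of Summit Textiles S.p.A.
Direct interest in Summit Textiles S.p.A: 3%.
Aggregating (R3): 5.2049% + 14.5656% + 3% = 22.7705%.
22.7705% falls short of the 50% threshold by 27.2295 percentage points.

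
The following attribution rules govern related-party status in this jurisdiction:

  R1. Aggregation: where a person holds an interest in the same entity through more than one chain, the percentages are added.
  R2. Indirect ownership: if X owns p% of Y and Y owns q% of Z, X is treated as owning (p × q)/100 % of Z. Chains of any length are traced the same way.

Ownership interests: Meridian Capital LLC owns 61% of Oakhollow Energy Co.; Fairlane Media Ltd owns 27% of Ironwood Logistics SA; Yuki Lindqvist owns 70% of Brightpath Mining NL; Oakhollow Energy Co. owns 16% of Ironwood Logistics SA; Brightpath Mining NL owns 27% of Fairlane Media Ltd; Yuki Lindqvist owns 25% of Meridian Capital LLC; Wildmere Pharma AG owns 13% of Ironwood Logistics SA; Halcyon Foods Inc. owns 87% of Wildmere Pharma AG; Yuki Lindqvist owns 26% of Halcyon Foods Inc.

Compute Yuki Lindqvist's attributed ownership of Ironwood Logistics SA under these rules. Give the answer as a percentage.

Chain via Meridian Capital LLC → Oakhollow Energy Co. (R2): 25% × 61% × 16% = 2.44% of Ironwood Logistics SA.
Chain via Halcyon Foods Inc. → Wildmere Pharma AG (R2): 26% × 87% × 13% = 2.9406% of Ironwood Logistics SA.
Chain via Brightpath Mining NL → Fairlane Media Ltd (R2): 70% × 27% × 27% = 5.103% of Ironwood Logistics SA.
Aggregating (R1): 2.44% + 2.9406% + 5.103% = 10.4836%.

10.4836%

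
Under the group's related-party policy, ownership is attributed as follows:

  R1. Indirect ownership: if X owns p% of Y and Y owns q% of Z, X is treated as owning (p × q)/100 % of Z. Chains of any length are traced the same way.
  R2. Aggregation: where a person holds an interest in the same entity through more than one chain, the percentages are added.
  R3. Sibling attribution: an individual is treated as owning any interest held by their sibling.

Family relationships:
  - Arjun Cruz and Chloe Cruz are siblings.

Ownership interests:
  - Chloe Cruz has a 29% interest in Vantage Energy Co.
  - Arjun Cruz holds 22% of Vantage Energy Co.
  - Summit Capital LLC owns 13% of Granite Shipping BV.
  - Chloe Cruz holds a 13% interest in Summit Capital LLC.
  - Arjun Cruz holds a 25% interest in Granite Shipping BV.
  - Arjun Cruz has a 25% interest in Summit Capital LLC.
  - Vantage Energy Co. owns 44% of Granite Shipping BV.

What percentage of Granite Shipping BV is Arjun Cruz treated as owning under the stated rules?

By sibling attribution (R3), Arjun Cruz is treated as also owning Chloe Cruz's interest in Summit Capital LLC, giving 25% + 13% = 38%.
By sibling attribution (R3), Arjun Cruz is treated as also owning Chloe Cruz's interest in Vantage Energy Co, giving 22% + 29% = 51%.
Chain via Summit Capital LLC (R1): 38% × 13% = 4.94% of Granite Shipping BV.
Chain via Vantage Energy Co. (R1): 51% × 44% = 22.44% of Granite Shipping BV.
Direct interest in Granite Shipping BV: 25%.
Aggregating (R2): 4.94% + 22.44% + 25% = 52.38%.

52.38%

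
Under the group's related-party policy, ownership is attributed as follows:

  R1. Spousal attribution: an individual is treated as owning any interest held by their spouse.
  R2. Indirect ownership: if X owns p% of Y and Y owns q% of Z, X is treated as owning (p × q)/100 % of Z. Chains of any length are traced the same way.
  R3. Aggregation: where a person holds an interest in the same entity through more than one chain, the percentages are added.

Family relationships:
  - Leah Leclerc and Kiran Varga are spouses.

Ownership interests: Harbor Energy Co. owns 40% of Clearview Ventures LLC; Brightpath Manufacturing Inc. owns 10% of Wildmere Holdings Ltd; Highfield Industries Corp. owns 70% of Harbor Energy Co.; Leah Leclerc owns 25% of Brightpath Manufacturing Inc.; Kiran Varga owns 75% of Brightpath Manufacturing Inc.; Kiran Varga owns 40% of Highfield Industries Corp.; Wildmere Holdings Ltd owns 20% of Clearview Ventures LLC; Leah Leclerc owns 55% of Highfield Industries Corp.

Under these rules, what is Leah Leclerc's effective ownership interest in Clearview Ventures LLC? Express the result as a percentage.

By spousal attribution (R1), Leah Leclerc is treated as also owning Kiran Varga's interest in Highfield Industries Corp, giving 55% + 40% = 95%.
By spousal attribution (R1), Leah Leclerc is treated as also owning Kiran Varga's interest in Brightpath Manufacturing Inc, giving 25% + 75% = 100%.
Chain via Highfield Industries Corp. → Harbor Energy Co. (R2): 95% × 70% × 40% = 26.6% of Clearview Ventures LLC.
Chain via Brightpath Manufacturing Inc. → Wildmere Holdings Ltd (R2): 100% × 10% × 20% = 2% of Clearview Ventures LLC.
Aggregating (R3): 26.6% + 2% = 28.6%.

28.6%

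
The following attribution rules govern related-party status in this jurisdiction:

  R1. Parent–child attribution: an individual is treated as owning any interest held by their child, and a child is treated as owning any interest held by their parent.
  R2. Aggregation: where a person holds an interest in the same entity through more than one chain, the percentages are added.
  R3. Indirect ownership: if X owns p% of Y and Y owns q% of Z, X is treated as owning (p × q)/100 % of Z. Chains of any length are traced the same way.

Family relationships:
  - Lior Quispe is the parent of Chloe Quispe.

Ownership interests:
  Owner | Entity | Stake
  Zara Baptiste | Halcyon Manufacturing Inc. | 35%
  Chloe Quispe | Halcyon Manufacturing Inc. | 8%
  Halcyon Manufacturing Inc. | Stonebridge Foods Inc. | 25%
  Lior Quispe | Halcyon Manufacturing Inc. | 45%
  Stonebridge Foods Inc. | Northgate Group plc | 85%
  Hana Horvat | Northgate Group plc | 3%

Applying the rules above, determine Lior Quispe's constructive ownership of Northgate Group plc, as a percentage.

11.2625%

By parent–child attribution (R1), Lior Quispe is treated as also owning Chloe Quispe's interest in Halcyon Manufacturing Inc, giving 45% + 8% = 53%.
Chain via Halcyon Manufacturing Inc. → Stonebridge Foods Inc. (R3): 53% × 25% × 85% = 11.2625% of Northgate Group plc.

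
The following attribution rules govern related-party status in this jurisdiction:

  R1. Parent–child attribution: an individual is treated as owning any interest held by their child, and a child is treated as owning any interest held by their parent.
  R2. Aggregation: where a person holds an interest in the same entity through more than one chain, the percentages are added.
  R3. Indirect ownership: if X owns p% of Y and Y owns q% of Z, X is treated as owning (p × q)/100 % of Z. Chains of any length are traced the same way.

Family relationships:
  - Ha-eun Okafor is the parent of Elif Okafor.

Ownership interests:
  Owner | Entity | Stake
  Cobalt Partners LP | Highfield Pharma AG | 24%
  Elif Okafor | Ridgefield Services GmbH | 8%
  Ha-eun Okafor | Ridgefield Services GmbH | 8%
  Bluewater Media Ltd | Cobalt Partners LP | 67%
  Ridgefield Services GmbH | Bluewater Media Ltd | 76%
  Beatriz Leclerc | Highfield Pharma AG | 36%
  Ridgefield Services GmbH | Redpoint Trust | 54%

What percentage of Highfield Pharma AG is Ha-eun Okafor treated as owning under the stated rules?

By parent–child attribution (R1), Ha-eun Okafor is treated as also owning Elif Okafor's interest in Ridgefield Services GmbH, giving 8% + 8% = 16%.
Chain via Ridgefield Services GmbH → Bluewater Media Ltd → Cobalt Partners LP (R3): 16% × 76% × 67% × 24% = 1.955328% of Highfield Pharma AG.

1.955328%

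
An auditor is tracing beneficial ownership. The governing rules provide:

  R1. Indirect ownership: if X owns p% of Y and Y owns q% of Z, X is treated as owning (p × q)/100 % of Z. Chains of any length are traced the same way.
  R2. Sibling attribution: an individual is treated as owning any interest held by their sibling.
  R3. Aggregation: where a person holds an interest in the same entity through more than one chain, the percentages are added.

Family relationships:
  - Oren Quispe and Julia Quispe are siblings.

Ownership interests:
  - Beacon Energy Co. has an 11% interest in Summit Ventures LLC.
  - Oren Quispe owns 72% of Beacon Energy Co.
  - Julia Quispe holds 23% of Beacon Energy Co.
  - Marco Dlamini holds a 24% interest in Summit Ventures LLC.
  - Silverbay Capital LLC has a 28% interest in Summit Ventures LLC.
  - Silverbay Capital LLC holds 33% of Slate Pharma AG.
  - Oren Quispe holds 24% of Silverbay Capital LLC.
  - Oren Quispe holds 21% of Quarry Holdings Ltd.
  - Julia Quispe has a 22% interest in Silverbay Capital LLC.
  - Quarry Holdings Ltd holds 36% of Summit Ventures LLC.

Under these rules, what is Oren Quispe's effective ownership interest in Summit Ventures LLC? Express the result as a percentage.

By sibling attribution (R2), Oren Quispe is treated as also owning Julia Quispe's interest in Beacon Energy Co, giving 72% + 23% = 95%.
By sibling attribution (R2), Oren Quispe is treated as also owning Julia Quispe's interest in Silverbay Capital LLC, giving 24% + 22% = 46%.
Chain via Beacon Energy Co. (R1): 95% × 11% = 10.45% of Summit Ventures LLC.
Chain via Quarry Holdings Ltd (R1): 21% × 36% = 7.56% of Summit Ventures LLC.
Chain via Silverbay Capital LLC (R1): 46% × 28% = 12.88% of Summit Ventures LLC.
Aggregating (R3): 10.45% + 7.56% + 12.88% = 30.89%.

30.89%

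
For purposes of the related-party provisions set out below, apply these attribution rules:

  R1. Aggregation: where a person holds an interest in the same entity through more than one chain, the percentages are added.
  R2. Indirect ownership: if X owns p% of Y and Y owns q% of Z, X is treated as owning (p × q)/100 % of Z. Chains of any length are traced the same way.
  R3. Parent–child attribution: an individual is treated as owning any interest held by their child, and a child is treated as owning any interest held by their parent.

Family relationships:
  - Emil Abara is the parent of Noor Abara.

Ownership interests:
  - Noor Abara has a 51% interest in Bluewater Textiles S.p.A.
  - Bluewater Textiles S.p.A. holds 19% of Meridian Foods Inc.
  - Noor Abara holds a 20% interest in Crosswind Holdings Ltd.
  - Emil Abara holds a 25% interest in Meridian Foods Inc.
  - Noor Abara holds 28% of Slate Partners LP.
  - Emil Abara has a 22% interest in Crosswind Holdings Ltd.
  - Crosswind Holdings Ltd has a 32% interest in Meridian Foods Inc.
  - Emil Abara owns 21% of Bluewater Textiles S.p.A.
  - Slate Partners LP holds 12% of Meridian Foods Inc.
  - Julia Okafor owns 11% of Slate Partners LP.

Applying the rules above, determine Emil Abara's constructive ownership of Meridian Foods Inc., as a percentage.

55.48%

By parent–child attribution (R3), Emil Abara is treated as also owning Noor Abara's interest in Bluewater Textiles S.p.A, giving 21% + 51% = 72%.
By parent–child attribution (R3), Emil Abara is treated as also owning Noor Abara's interest in Crosswind Holdings Ltd, giving 22% + 20% = 42%.
By parent–child attribution (R3), Emil Abara is treated as owning Noor Abara's 28% interest in Slate Partners LP.
Chain via Bluewater Textiles S.p.A. (R2): 72% × 19% = 13.68% of Meridian Foods Inc.
Chain via Crosswind Holdings Ltd (R2): 42% × 32% = 13.44% of Meridian Foods Inc.
Direct interest in Meridian Foods Inc: 25%.
Chain via Slate Partners LP (R2): 28% × 12% = 3.36% of Meridian Foods Inc.
Aggregating (R1): 13.68% + 13.44% + 25% + 3.36% = 55.48%.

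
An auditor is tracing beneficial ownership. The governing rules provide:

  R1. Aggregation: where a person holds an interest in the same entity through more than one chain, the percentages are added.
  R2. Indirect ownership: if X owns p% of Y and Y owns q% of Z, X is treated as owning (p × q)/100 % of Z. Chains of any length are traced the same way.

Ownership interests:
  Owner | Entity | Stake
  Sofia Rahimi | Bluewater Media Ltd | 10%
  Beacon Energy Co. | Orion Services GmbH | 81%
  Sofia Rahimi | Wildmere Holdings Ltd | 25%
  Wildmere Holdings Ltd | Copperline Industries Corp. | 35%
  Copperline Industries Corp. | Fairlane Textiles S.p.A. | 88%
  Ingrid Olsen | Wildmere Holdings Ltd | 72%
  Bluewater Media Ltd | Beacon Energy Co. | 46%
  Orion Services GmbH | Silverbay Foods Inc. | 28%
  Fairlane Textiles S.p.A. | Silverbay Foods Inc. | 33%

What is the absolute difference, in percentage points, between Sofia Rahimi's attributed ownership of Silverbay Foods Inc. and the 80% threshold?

76.41572

Chain via Wildmere Holdings Ltd → Copperline Industries Corp. → Fairlane Textiles S.p.A. (R2): 25% × 35% × 88% × 33% = 2.541% of Silverbay Foods Inc.
Chain via Bluewater Media Ltd → Beacon Energy Co. → Orion Services GmbH (R2): 10% × 46% × 81% × 28% = 1.04328% of Silverbay Foods Inc.
Aggregating (R1): 2.541% + 1.04328% = 3.58428%.
3.58428% falls short of the 80% threshold by 76.41572 percentage points.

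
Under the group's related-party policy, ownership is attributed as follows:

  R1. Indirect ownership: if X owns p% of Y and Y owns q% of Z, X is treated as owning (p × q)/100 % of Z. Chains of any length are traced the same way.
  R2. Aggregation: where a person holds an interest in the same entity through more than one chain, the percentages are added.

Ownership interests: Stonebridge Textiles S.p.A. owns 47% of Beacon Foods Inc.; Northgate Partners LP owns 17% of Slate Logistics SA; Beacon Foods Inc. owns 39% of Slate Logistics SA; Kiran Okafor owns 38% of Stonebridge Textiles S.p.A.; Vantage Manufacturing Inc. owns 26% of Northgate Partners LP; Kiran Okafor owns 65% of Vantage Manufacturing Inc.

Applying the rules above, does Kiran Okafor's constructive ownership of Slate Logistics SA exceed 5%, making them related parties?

Yes

Chain via Vantage Manufacturing Inc. → Northgate Partners LP (R1): 65% × 26% × 17% = 2.873% of Slate Logistics SA.
Chain via Stonebridge Textiles S.p.A. → Beacon Foods Inc. (R1): 38% × 47% × 39% = 6.9654% of Slate Logistics SA.
Aggregating (R2): 2.873% + 6.9654% = 9.8384%.
9.8384% exceeds the 5% threshold, so Kiran is a related party to Slate Logistics SA.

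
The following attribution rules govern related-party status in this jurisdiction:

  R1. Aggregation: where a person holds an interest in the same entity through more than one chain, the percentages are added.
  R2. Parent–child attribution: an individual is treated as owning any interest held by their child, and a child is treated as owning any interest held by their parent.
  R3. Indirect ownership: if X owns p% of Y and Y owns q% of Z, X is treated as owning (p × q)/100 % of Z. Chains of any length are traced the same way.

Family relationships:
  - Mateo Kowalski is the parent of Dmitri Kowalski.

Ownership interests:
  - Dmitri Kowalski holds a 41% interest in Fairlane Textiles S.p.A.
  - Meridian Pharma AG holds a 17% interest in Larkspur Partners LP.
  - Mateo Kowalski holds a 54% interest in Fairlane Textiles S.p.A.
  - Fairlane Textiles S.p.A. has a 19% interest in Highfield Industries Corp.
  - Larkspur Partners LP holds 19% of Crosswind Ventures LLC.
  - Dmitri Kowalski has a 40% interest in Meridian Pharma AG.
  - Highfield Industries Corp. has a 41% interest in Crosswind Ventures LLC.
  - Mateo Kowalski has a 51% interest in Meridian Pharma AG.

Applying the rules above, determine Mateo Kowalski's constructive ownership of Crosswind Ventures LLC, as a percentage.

10.3398%

By parent–child attribution (R2), Mateo Kowalski is treated as also owning Dmitri Kowalski's interest in Meridian Pharma AG, giving 51% + 40% = 91%.
By parent–child attribution (R2), Mateo Kowalski is treated as also owning Dmitri Kowalski's interest in Fairlane Textiles S.p.A, giving 54% + 41% = 95%.
Chain via Meridian Pharma AG → Larkspur Partners LP (R3): 91% × 17% × 19% = 2.9393% of Crosswind Ventures LLC.
Chain via Fairlane Textiles S.p.A. → Highfield Industries Corp. (R3): 95% × 19% × 41% = 7.4005% of Crosswind Ventures LLC.
Aggregating (R1): 2.9393% + 7.4005% = 10.3398%.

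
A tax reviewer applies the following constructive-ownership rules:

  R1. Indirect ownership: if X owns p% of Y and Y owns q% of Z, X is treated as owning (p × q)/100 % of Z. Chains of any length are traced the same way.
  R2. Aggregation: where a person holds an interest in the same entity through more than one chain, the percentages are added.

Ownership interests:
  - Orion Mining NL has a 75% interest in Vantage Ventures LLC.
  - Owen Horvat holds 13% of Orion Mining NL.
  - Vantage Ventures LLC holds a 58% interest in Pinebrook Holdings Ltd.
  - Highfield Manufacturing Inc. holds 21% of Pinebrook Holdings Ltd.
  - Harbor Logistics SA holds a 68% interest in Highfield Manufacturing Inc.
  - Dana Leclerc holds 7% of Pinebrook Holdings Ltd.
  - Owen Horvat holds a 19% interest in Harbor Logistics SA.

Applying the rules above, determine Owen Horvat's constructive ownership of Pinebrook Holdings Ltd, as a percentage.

Chain via Harbor Logistics SA → Highfield Manufacturing Inc. (R1): 19% × 68% × 21% = 2.7132% of Pinebrook Holdings Ltd.
Chain via Orion Mining NL → Vantage Ventures LLC (R1): 13% × 75% × 58% = 5.655% of Pinebrook Holdings Ltd.
Aggregating (R2): 2.7132% + 5.655% = 8.3682%.

8.3682%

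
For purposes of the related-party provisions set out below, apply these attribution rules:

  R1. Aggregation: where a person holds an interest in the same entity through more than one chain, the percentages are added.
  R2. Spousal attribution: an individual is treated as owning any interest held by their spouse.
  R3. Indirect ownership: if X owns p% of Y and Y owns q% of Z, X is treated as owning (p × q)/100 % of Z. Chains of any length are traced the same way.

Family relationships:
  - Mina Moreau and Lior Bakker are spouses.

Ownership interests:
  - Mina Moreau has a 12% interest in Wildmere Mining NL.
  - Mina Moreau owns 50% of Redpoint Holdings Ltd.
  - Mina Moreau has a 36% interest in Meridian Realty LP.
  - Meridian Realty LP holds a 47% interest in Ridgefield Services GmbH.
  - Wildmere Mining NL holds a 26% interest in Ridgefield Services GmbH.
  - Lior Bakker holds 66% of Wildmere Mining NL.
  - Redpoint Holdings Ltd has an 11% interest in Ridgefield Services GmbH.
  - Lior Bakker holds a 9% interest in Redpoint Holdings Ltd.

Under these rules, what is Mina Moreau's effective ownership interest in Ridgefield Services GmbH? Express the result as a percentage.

43.69%

By spousal attribution (R2), Mina Moreau is treated as also owning Lior Bakker's interest in Wildmere Mining NL, giving 12% + 66% = 78%.
By spousal attribution (R2), Mina Moreau is treated as also owning Lior Bakker's interest in Redpoint Holdings Ltd, giving 50% + 9% = 59%.
Chain via Meridian Realty LP (R3): 36% × 47% = 16.92% of Ridgefield Services GmbH.
Chain via Wildmere Mining NL (R3): 78% × 26% = 20.28% of Ridgefield Services GmbH.
Chain via Redpoint Holdings Ltd (R3): 59% × 11% = 6.49% of Ridgefield Services GmbH.
Aggregating (R1): 16.92% + 20.28% + 6.49% = 43.69%.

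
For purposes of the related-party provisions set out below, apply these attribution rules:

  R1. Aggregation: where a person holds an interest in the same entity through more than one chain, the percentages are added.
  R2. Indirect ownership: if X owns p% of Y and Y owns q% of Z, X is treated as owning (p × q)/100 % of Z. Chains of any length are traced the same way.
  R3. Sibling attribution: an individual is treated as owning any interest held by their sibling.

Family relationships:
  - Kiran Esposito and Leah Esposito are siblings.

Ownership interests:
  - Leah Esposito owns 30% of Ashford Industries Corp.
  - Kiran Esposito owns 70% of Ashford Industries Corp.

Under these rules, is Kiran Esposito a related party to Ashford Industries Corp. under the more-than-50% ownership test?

Yes

By sibling attribution (R3), Kiran Esposito is treated as also owning Leah Esposito's interest in Ashford Industries Corp, giving 70% + 30% = 100%.
Direct interest in Ashford Industries Corp: 100%.
100% exceeds the 50% threshold, so Kiran is a related party to Ashford Industries Corp.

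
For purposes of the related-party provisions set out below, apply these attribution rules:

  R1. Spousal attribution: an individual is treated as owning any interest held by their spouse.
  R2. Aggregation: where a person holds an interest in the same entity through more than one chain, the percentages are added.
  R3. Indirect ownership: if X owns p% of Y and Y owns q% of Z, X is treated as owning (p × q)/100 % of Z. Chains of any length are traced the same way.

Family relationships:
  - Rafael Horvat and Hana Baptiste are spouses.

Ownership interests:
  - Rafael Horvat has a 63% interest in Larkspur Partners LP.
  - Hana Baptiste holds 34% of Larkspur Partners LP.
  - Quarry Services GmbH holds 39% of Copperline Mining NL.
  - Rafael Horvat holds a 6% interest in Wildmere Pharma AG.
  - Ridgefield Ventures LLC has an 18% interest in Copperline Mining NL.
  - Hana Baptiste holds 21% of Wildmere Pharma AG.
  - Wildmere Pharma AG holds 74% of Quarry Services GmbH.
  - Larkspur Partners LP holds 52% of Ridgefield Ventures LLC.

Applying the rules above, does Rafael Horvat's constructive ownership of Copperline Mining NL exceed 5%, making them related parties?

Yes

By spousal attribution (R1), Rafael Horvat is treated as also owning Hana Baptiste's interest in Wildmere Pharma AG, giving 6% + 21% = 27%.
By spousal attribution (R1), Rafael Horvat is treated as also owning Hana Baptiste's interest in Larkspur Partners LP, giving 63% + 34% = 97%.
Chain via Wildmere Pharma AG → Quarry Services GmbH (R3): 27% × 74% × 39% = 7.7922% of Copperline Mining NL.
Chain via Larkspur Partners LP → Ridgefield Ventures LLC (R3): 97% × 52% × 18% = 9.0792% of Copperline Mining NL.
Aggregating (R2): 7.7922% + 9.0792% = 16.8714%.
16.8714% exceeds the 5% threshold, so Rafael is a related party to Copperline Mining NL.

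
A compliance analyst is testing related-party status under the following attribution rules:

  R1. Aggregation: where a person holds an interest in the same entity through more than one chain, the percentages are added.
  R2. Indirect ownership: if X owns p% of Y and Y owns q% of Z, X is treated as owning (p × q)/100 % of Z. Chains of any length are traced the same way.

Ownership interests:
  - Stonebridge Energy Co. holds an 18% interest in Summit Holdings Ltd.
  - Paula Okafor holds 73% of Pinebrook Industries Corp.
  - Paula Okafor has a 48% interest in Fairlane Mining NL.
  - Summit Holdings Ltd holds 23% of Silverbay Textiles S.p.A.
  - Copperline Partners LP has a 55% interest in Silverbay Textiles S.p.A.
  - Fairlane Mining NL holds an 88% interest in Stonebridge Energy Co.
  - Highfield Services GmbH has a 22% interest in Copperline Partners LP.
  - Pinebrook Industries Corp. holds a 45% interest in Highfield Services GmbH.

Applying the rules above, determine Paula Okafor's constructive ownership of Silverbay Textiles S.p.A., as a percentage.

5.723586%

Chain via Fairlane Mining NL → Stonebridge Energy Co. → Summit Holdings Ltd (R2): 48% × 88% × 18% × 23% = 1.748736% of Silverbay Textiles S.p.A.
Chain via Pinebrook Industries Corp. → Highfield Services GmbH → Copperline Partners LP (R2): 73% × 45% × 22% × 55% = 3.97485% of Silverbay Textiles S.p.A.
Aggregating (R1): 1.748736% + 3.97485% = 5.723586%.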